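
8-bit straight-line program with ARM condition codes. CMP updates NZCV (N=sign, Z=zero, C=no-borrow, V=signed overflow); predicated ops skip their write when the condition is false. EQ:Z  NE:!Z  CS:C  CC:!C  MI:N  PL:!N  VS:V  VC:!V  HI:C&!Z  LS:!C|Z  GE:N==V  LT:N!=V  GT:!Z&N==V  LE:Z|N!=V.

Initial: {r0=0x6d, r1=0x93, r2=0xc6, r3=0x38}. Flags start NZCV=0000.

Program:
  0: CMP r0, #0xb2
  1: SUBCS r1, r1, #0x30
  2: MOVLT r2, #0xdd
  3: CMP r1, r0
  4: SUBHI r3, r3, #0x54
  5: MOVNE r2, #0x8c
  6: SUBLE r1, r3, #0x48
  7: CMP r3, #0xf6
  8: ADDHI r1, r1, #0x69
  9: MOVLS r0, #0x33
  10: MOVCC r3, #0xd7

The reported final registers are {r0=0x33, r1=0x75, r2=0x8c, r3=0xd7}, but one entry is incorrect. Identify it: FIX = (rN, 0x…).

FIX = (r1, 0x9c)

[0] flags=1001 → (cmp)
[1] flags=1001 CS?F → skip
[2] flags=1001 LT?F → skip
[3] flags=0011 → (cmp)
[4] flags=0011 HI?T → r3=0xe4
[5] flags=0011 NE?T → r2=0x8c
[6] flags=0011 LE?T → r1=0x9c
[7] flags=1000 → (cmp)
[8] flags=1000 HI?F → skip
[9] flags=1000 LS?T → r0=0x33
[10] flags=1000 CC?T → r3=0xd7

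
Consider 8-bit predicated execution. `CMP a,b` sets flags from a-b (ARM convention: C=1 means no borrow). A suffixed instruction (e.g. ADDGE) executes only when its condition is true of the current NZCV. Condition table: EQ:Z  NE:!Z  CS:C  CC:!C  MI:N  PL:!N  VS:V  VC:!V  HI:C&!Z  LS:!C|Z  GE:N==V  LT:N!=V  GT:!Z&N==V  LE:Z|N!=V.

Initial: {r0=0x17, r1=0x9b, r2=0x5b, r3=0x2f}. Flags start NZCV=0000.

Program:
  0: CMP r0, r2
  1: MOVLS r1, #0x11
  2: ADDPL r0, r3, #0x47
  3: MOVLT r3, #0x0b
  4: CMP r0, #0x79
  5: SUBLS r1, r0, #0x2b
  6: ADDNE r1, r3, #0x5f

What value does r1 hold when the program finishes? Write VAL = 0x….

0: ✓ CMP  NZCV=1000
1: ✓ MOVLS  r1←0x11
2: · ADDPL
3: ✓ MOVLT  r3←0x0b
4: ✓ CMP  NZCV=1000
5: ✓ SUBLS  r1←0xec
6: ✓ ADDNE  r1←0x6a

VAL = 0x6a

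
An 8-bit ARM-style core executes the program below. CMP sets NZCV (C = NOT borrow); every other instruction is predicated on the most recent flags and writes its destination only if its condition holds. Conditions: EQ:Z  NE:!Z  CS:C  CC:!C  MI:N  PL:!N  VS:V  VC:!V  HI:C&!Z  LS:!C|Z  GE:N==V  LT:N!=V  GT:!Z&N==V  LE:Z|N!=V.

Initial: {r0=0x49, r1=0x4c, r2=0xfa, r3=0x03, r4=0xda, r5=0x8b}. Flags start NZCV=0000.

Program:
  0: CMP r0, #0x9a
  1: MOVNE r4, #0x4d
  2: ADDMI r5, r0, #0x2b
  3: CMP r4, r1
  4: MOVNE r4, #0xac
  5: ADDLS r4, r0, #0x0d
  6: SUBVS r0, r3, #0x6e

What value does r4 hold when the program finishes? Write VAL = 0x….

VAL = 0xac

0: ✓ CMP  NZCV=1001
1: ✓ MOVNE  r4←0x4d
2: ✓ ADDMI  r5←0x74
3: ✓ CMP  NZCV=0010
4: ✓ MOVNE  r4←0xac
5: · ADDLS
6: · SUBVS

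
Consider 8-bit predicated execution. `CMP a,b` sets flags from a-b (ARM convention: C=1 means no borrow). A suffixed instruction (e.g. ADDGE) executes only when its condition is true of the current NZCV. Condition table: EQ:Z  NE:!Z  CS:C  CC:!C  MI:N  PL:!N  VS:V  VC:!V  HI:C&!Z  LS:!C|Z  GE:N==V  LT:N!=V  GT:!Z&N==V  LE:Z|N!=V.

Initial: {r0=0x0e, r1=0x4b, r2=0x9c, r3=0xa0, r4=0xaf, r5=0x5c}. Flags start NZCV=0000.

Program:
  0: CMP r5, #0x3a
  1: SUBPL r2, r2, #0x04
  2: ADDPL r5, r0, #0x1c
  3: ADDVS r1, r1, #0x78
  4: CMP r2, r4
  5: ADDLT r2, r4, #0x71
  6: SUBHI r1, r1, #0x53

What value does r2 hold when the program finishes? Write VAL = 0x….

0: ✓ CMP  NZCV=0010
1: ✓ SUBPL  r2←0x98
2: ✓ ADDPL  r5←0x2a
3: · ADDVS
4: ✓ CMP  NZCV=1000
5: ✓ ADDLT  r2←0x20
6: · SUBHI

VAL = 0x20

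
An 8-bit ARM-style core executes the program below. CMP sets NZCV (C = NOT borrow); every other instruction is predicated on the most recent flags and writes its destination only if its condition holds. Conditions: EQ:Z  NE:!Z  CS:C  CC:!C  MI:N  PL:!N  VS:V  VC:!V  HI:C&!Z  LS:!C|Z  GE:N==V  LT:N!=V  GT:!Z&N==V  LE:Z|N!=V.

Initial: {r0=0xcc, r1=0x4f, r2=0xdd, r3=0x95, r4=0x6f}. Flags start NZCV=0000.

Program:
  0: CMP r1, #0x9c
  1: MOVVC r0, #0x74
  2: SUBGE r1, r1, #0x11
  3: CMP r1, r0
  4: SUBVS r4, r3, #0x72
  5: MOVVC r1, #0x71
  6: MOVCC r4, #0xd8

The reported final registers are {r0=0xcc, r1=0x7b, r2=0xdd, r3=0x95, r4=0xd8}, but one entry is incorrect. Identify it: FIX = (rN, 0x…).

FIX = (r1, 0x71)

[0] flags=1001 → (cmp)
[1] flags=1001 VC?F → skip
[2] flags=1001 GE?T → r1=0x3e
[3] flags=0000 → (cmp)
[4] flags=0000 VS?F → skip
[5] flags=0000 VC?T → r1=0x71
[6] flags=0000 CC?T → r4=0xd8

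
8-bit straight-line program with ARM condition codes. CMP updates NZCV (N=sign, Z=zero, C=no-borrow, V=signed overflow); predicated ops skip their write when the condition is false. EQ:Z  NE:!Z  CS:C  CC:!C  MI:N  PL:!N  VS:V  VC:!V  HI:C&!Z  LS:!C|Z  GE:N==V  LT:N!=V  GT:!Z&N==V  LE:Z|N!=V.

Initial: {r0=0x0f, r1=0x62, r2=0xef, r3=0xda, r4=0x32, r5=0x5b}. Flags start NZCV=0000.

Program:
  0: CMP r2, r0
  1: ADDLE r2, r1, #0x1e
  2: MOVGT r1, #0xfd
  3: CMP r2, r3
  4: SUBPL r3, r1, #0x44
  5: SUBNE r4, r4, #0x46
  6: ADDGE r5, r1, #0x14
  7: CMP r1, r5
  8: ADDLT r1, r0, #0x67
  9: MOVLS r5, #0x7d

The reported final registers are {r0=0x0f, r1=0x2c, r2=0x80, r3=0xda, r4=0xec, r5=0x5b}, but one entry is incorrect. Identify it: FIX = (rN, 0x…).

[0] flags=1010 → (cmp)
[1] flags=1010 LE?T → r2=0x80
[2] flags=1010 GT?F → skip
[3] flags=1000 → (cmp)
[4] flags=1000 PL?F → skip
[5] flags=1000 NE?T → r4=0xec
[6] flags=1000 GE?F → skip
[7] flags=0010 → (cmp)
[8] flags=0010 LT?F → skip
[9] flags=0010 LS?F → skip

FIX = (r1, 0x62)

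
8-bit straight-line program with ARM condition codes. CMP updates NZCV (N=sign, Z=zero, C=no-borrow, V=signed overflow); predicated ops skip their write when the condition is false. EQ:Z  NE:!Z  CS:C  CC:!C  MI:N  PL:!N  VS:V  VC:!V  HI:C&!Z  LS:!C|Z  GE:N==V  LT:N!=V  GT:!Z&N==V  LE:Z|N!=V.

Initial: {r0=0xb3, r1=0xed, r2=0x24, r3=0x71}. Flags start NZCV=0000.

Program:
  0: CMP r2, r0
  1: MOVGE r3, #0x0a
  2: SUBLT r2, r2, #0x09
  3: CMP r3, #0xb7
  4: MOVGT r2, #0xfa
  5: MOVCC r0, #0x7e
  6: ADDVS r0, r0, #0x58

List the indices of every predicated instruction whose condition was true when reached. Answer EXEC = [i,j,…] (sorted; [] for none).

[0] flags=0000 → (cmp)
[1] flags=0000 GE?T → r3=0x0a
[2] flags=0000 LT?F → skip
[3] flags=0000 → (cmp)
[4] flags=0000 GT?T → r2=0xfa
[5] flags=0000 CC?T → r0=0x7e
[6] flags=0000 VS?F → skip

EXEC = [1,4,5]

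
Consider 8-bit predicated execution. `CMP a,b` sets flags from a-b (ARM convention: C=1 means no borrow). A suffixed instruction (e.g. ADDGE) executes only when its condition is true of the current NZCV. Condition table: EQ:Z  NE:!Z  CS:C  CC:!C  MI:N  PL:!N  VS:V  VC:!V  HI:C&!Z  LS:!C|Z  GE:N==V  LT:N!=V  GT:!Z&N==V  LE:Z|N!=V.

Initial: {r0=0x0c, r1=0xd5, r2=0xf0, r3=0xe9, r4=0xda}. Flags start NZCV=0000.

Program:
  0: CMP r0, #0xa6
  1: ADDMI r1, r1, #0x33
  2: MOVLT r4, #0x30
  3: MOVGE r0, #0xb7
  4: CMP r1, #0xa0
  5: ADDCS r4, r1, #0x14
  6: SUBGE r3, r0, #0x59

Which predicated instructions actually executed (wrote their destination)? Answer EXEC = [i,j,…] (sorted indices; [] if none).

EXEC = [3,5,6]

[0] flags=0000 → (cmp)
[1] flags=0000 MI?F → skip
[2] flags=0000 LT?F → skip
[3] flags=0000 GE?T → r0=0xb7
[4] flags=0010 → (cmp)
[5] flags=0010 CS?T → r4=0xe9
[6] flags=0010 GE?T → r3=0x5e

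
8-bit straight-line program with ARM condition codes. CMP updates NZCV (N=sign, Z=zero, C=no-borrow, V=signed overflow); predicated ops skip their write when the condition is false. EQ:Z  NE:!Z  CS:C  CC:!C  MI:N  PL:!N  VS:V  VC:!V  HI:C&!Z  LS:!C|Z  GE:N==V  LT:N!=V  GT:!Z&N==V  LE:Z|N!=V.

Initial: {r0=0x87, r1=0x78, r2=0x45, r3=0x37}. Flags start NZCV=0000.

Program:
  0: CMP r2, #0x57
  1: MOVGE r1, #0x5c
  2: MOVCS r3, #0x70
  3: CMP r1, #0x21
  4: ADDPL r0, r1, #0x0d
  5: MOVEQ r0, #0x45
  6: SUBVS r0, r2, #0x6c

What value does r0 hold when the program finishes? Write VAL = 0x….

VAL = 0x85

[0] flags=1000 → (cmp)
[1] flags=1000 GE?F → skip
[2] flags=1000 CS?F → skip
[3] flags=0010 → (cmp)
[4] flags=0010 PL?T → r0=0x85
[5] flags=0010 EQ?F → skip
[6] flags=0010 VS?F → skip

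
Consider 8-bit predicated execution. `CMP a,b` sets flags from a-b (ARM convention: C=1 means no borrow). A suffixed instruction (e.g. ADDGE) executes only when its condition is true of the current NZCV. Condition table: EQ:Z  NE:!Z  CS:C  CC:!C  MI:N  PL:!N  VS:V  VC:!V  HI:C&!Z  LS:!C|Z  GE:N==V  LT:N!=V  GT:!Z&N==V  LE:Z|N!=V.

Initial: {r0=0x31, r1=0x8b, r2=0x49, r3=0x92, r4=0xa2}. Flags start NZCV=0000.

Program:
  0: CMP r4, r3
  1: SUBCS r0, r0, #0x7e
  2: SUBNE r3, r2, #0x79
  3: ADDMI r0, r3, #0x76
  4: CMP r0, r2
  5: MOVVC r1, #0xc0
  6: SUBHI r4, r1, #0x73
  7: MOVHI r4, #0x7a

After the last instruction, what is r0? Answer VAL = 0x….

VAL = 0xb3

0: ✓ CMP  NZCV=0010
1: ✓ SUBCS  r0←0xb3
2: ✓ SUBNE  r3←0xd0
3: · ADDMI
4: ✓ CMP  NZCV=0011
5: · MOVVC
6: ✓ SUBHI  r4←0x18
7: ✓ MOVHI  r4←0x7a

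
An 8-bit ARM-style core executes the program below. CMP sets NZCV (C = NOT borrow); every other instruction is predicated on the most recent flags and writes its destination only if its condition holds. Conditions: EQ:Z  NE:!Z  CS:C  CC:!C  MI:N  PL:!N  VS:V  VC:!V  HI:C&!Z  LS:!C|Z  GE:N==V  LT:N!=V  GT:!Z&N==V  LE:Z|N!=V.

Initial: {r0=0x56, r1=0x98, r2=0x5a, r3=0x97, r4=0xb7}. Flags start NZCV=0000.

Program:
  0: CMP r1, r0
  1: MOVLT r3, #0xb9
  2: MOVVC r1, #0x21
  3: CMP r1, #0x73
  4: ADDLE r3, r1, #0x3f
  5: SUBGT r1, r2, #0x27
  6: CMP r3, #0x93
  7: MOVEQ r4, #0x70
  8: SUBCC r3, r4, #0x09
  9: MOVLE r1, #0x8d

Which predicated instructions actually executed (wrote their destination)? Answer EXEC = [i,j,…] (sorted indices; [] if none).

0: ✓ CMP  NZCV=0011
1: ✓ MOVLT  r3←0xb9
2: · MOVVC
3: ✓ CMP  NZCV=0011
4: ✓ ADDLE  r3←0xd7
5: · SUBGT
6: ✓ CMP  NZCV=0010
7: · MOVEQ
8: · SUBCC
9: · MOVLE

EXEC = [1,4]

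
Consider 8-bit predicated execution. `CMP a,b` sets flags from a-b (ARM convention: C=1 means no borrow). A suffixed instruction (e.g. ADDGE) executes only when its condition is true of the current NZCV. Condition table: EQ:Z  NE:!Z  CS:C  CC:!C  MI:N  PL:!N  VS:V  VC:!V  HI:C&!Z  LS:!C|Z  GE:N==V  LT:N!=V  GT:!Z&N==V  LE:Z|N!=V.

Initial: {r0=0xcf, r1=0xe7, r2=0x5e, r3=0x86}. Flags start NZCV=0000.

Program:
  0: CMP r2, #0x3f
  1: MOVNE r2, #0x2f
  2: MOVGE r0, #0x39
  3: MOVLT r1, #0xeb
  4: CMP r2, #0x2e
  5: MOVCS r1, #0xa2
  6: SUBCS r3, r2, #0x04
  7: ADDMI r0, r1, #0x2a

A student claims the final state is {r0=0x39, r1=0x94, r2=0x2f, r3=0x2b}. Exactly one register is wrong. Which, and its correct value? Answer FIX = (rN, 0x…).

[0] flags=0010 → (cmp)
[1] flags=0010 NE?T → r2=0x2f
[2] flags=0010 GE?T → r0=0x39
[3] flags=0010 LT?F → skip
[4] flags=0010 → (cmp)
[5] flags=0010 CS?T → r1=0xa2
[6] flags=0010 CS?T → r3=0x2b
[7] flags=0010 MI?F → skip

FIX = (r1, 0xa2)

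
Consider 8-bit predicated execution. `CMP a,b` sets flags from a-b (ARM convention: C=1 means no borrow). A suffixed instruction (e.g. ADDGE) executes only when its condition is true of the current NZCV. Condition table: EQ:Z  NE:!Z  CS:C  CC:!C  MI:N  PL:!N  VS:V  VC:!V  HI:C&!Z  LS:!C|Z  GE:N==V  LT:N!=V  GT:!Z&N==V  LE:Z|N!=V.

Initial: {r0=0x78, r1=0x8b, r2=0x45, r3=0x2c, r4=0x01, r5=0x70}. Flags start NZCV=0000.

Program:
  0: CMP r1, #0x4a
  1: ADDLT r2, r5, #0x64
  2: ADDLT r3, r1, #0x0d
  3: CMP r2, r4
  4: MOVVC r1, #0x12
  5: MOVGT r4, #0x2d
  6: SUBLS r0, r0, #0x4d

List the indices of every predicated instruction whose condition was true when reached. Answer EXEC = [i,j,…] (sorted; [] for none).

[0] flags=0011 → (cmp)
[1] flags=0011 LT?T → r2=0xd4
[2] flags=0011 LT?T → r3=0x98
[3] flags=1010 → (cmp)
[4] flags=1010 VC?T → r1=0x12
[5] flags=1010 GT?F → skip
[6] flags=1010 LS?F → skip

EXEC = [1,2,4]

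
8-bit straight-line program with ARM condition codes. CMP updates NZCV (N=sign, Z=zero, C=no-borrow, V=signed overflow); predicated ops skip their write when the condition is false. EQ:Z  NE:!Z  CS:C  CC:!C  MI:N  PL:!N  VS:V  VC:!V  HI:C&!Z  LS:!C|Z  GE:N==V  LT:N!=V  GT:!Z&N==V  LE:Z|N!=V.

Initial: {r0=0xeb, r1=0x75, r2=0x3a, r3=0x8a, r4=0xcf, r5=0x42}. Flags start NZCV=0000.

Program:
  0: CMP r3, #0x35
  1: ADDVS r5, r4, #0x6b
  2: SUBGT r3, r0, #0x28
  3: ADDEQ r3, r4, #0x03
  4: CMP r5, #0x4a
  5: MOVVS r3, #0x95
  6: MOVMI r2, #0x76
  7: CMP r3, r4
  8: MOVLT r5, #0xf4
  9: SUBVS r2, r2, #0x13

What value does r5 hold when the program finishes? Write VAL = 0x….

VAL = 0xf4

[0] flags=0011 → (cmp)
[1] flags=0011 VS?T → r5=0x3a
[2] flags=0011 GT?F → skip
[3] flags=0011 EQ?F → skip
[4] flags=1000 → (cmp)
[5] flags=1000 VS?F → skip
[6] flags=1000 MI?T → r2=0x76
[7] flags=1000 → (cmp)
[8] flags=1000 LT?T → r5=0xf4
[9] flags=1000 VS?F → skip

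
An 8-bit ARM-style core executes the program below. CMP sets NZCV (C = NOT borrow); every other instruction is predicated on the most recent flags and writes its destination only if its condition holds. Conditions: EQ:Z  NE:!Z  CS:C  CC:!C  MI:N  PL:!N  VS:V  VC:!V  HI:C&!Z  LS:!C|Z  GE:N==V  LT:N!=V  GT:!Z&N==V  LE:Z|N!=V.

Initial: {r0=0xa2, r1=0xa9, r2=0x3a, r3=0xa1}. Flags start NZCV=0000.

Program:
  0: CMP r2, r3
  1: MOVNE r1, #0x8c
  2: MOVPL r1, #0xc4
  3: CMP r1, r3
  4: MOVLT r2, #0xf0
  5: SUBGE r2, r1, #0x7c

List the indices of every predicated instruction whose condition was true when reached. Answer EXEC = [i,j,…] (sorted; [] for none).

[0] flags=1001 → (cmp)
[1] flags=1001 NE?T → r1=0x8c
[2] flags=1001 PL?F → skip
[3] flags=1000 → (cmp)
[4] flags=1000 LT?T → r2=0xf0
[5] flags=1000 GE?F → skip

EXEC = [1,4]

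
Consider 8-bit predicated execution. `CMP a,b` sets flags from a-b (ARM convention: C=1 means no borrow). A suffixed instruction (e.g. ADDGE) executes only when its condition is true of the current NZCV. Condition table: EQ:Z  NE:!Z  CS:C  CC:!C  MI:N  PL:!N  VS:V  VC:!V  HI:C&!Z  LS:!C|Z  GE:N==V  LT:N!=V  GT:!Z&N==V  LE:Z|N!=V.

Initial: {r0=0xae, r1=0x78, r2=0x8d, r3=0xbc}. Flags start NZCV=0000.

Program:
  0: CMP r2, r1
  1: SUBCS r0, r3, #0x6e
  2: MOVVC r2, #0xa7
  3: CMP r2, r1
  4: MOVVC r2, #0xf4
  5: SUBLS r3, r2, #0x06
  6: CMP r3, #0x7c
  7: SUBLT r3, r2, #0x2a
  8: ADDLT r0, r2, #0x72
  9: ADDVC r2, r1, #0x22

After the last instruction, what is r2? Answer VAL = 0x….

VAL = 0x8d

0: ✓ CMP  NZCV=0011
1: ✓ SUBCS  r0←0x4e
2: · MOVVC
3: ✓ CMP  NZCV=0011
4: · MOVVC
5: · SUBLS
6: ✓ CMP  NZCV=0011
7: ✓ SUBLT  r3←0x63
8: ✓ ADDLT  r0←0xff
9: · ADDVC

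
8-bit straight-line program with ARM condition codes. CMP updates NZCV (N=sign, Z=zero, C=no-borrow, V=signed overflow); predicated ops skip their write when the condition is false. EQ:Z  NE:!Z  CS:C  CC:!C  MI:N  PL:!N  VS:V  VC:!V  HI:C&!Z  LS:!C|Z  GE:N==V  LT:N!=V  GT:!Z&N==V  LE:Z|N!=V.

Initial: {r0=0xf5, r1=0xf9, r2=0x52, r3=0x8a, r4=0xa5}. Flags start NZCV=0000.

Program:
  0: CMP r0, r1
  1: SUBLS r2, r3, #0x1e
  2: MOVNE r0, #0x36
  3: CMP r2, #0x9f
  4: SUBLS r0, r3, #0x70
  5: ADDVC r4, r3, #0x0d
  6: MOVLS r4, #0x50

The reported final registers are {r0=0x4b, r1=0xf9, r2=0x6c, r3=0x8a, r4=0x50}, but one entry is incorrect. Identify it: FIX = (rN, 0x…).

0: ✓ CMP  NZCV=1000
1: ✓ SUBLS  r2←0x6c
2: ✓ MOVNE  r0←0x36
3: ✓ CMP  NZCV=1001
4: ✓ SUBLS  r0←0x1a
5: · ADDVC
6: ✓ MOVLS  r4←0x50

FIX = (r0, 0x1a)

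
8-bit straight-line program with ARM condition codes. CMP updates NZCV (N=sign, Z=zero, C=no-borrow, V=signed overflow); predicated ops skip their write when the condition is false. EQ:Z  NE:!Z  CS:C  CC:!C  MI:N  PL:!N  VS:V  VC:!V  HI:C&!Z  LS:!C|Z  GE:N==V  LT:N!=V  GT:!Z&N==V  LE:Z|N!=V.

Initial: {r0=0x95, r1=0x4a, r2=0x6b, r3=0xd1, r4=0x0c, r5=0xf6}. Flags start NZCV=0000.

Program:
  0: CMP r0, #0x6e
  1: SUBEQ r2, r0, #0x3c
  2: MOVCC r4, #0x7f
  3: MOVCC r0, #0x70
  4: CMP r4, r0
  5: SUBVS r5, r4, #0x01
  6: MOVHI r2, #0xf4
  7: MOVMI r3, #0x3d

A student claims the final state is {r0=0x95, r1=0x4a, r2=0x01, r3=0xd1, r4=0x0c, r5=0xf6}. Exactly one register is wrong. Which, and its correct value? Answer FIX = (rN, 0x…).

FIX = (r2, 0x6b)

0: ✓ CMP  NZCV=0011
1: · SUBEQ
2: · MOVCC
3: · MOVCC
4: ✓ CMP  NZCV=0000
5: · SUBVS
6: · MOVHI
7: · MOVMI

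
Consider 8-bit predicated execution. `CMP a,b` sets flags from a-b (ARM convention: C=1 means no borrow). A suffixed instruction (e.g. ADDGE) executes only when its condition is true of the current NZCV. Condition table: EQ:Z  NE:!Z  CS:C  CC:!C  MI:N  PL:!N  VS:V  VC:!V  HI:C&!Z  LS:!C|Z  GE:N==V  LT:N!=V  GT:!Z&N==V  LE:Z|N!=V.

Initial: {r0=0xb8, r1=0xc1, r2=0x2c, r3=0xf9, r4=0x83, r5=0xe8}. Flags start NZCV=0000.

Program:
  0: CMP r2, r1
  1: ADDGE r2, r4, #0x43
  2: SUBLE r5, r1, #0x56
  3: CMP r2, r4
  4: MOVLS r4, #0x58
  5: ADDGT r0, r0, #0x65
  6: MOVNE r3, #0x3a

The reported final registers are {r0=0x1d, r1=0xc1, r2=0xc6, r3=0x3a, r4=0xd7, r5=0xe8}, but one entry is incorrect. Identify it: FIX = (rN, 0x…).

FIX = (r4, 0x83)

[0] flags=0000 → (cmp)
[1] flags=0000 GE?T → r2=0xc6
[2] flags=0000 LE?F → skip
[3] flags=0010 → (cmp)
[4] flags=0010 LS?F → skip
[5] flags=0010 GT?T → r0=0x1d
[6] flags=0010 NE?T → r3=0x3a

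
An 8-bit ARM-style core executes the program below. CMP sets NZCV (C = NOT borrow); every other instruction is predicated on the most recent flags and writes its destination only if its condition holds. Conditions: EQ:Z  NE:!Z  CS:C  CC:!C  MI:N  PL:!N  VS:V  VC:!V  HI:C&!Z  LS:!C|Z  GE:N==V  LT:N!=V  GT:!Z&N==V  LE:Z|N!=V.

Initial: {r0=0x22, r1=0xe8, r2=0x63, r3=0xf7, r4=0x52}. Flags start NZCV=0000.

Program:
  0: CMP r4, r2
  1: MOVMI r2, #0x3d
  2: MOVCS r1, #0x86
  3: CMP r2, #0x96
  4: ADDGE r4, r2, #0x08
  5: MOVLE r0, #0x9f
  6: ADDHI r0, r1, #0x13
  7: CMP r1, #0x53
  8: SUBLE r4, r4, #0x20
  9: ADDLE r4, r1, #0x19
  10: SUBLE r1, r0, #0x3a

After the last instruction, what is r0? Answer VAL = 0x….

VAL = 0x22

0: ✓ CMP  NZCV=1000
1: ✓ MOVMI  r2←0x3d
2: · MOVCS
3: ✓ CMP  NZCV=1001
4: ✓ ADDGE  r4←0x45
5: · MOVLE
6: · ADDHI
7: ✓ CMP  NZCV=1010
8: ✓ SUBLE  r4←0x25
9: ✓ ADDLE  r4←0x01
10: ✓ SUBLE  r1←0xe8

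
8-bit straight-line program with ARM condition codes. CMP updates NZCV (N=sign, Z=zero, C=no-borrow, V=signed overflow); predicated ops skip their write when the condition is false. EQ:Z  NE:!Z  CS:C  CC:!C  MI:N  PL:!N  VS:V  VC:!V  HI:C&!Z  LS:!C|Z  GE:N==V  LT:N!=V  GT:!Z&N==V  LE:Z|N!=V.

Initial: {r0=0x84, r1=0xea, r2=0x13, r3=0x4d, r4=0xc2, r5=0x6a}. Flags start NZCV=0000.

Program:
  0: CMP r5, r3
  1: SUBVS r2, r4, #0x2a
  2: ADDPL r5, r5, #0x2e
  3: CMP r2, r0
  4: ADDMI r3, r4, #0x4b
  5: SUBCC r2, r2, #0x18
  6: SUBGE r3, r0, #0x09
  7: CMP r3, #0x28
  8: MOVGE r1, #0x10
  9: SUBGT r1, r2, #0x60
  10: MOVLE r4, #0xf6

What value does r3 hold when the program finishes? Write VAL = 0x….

VAL = 0x7b

0: ✓ CMP  NZCV=0010
1: · SUBVS
2: ✓ ADDPL  r5←0x98
3: ✓ CMP  NZCV=1001
4: ✓ ADDMI  r3←0x0d
5: ✓ SUBCC  r2←0xfb
6: ✓ SUBGE  r3←0x7b
7: ✓ CMP  NZCV=0010
8: ✓ MOVGE  r1←0x10
9: ✓ SUBGT  r1←0x9b
10: · MOVLE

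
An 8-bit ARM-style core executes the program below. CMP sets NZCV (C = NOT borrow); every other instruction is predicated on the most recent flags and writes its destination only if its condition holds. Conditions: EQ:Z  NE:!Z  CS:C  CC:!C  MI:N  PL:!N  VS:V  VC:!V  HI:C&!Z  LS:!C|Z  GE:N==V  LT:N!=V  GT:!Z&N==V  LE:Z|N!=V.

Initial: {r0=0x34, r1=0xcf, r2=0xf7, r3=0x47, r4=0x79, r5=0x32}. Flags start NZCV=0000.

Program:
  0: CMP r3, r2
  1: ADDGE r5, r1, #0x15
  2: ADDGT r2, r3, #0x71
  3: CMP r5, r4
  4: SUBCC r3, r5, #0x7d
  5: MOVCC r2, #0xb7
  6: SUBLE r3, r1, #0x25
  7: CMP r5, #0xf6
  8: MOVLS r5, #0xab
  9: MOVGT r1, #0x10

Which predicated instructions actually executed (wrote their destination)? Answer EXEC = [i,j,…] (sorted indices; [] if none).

EXEC = [1,2,6,8]

[0] flags=0000 → (cmp)
[1] flags=0000 GE?T → r5=0xe4
[2] flags=0000 GT?T → r2=0xb8
[3] flags=0011 → (cmp)
[4] flags=0011 CC?F → skip
[5] flags=0011 CC?F → skip
[6] flags=0011 LE?T → r3=0xaa
[7] flags=1000 → (cmp)
[8] flags=1000 LS?T → r5=0xab
[9] flags=1000 GT?F → skip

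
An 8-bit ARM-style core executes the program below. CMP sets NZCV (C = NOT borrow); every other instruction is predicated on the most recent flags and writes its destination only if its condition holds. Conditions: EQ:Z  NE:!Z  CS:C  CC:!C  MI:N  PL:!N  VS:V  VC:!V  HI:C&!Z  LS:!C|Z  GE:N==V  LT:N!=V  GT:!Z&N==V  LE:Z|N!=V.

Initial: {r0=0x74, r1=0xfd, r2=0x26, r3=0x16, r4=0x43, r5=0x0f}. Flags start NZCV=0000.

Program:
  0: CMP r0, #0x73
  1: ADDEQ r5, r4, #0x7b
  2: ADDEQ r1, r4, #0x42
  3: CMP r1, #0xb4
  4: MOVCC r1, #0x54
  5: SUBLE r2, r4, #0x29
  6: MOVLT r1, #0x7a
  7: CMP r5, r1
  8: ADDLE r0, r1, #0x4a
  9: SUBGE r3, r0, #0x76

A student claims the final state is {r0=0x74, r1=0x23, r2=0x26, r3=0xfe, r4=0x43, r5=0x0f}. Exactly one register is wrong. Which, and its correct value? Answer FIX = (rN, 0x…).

0: ✓ CMP  NZCV=0010
1: · ADDEQ
2: · ADDEQ
3: ✓ CMP  NZCV=0010
4: · MOVCC
5: · SUBLE
6: · MOVLT
7: ✓ CMP  NZCV=0000
8: · ADDLE
9: ✓ SUBGE  r3←0xfe

FIX = (r1, 0xfd)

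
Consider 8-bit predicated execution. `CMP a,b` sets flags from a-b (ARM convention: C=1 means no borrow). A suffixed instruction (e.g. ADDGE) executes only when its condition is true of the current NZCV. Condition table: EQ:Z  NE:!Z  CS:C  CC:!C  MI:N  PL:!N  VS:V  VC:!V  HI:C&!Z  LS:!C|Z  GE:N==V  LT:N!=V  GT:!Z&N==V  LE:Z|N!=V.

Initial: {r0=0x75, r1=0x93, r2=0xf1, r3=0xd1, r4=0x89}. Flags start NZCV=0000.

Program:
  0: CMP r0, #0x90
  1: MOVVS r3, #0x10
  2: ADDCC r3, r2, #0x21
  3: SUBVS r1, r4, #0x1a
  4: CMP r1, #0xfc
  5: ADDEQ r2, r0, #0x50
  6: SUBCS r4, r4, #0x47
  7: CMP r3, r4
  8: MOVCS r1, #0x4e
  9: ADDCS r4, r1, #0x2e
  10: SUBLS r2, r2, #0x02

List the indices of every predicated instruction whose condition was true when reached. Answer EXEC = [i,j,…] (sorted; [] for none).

EXEC = [1,2,3,10]

0: ✓ CMP  NZCV=1001
1: ✓ MOVVS  r3←0x10
2: ✓ ADDCC  r3←0x12
3: ✓ SUBVS  r1←0x6f
4: ✓ CMP  NZCV=0000
5: · ADDEQ
6: · SUBCS
7: ✓ CMP  NZCV=1001
8: · MOVCS
9: · ADDCS
10: ✓ SUBLS  r2←0xef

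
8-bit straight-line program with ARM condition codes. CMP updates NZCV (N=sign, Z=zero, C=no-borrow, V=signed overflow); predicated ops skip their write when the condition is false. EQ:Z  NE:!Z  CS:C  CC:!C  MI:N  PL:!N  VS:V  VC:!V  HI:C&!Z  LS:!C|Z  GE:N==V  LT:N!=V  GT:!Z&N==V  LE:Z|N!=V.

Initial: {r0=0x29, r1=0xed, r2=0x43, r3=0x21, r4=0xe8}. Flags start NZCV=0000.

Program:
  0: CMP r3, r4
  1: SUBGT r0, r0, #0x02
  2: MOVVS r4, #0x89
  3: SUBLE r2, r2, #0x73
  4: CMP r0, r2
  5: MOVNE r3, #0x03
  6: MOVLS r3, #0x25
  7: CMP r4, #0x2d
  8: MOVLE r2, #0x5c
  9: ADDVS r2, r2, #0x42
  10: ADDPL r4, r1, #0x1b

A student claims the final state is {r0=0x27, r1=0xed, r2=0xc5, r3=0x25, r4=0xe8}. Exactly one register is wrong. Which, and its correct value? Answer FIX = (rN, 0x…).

FIX = (r2, 0x5c)

0: ✓ CMP  NZCV=0000
1: ✓ SUBGT  r0←0x27
2: · MOVVS
3: · SUBLE
4: ✓ CMP  NZCV=1000
5: ✓ MOVNE  r3←0x03
6: ✓ MOVLS  r3←0x25
7: ✓ CMP  NZCV=1010
8: ✓ MOVLE  r2←0x5c
9: · ADDVS
10: · ADDPL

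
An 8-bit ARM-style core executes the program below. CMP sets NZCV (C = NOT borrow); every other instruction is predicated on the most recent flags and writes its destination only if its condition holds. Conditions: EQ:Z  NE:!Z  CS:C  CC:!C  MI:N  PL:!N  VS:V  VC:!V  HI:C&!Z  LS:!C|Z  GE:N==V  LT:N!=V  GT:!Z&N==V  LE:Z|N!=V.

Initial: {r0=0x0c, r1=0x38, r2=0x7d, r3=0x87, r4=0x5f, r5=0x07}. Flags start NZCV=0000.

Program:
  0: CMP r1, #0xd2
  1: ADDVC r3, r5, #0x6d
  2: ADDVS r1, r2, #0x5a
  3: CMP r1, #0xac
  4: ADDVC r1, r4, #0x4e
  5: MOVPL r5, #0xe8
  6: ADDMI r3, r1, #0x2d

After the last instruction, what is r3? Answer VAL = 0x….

[0] flags=0000 → (cmp)
[1] flags=0000 VC?T → r3=0x74
[2] flags=0000 VS?F → skip
[3] flags=1001 → (cmp)
[4] flags=1001 VC?F → skip
[5] flags=1001 PL?F → skip
[6] flags=1001 MI?T → r3=0x65

VAL = 0x65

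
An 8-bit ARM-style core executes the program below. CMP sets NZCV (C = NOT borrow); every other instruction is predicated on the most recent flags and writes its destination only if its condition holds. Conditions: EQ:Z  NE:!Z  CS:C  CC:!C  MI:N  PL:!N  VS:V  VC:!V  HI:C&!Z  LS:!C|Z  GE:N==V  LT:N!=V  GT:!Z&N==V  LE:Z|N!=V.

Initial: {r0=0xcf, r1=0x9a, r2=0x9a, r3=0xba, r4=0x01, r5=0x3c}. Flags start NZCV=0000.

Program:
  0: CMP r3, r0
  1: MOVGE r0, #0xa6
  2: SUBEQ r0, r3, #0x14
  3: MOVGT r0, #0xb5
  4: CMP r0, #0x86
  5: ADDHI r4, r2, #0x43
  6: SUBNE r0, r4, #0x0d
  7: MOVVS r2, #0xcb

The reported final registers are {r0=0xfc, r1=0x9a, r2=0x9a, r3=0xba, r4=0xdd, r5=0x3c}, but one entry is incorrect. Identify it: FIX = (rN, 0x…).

FIX = (r0, 0xd0)

[0] flags=1000 → (cmp)
[1] flags=1000 GE?F → skip
[2] flags=1000 EQ?F → skip
[3] flags=1000 GT?F → skip
[4] flags=0010 → (cmp)
[5] flags=0010 HI?T → r4=0xdd
[6] flags=0010 NE?T → r0=0xd0
[7] flags=0010 VS?F → skip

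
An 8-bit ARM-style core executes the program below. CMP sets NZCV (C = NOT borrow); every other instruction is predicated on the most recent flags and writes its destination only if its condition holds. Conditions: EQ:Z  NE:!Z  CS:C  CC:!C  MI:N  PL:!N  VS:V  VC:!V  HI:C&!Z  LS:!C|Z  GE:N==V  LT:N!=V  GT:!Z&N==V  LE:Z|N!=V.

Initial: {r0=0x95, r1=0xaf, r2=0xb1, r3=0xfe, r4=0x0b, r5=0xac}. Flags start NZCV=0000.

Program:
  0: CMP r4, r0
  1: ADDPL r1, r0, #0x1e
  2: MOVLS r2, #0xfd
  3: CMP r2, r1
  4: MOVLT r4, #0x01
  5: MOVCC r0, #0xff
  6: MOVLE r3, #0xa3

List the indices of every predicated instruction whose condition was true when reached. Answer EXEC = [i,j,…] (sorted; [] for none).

EXEC = [1,2]

0: ✓ CMP  NZCV=0000
1: ✓ ADDPL  r1←0xb3
2: ✓ MOVLS  r2←0xfd
3: ✓ CMP  NZCV=0010
4: · MOVLT
5: · MOVCC
6: · MOVLE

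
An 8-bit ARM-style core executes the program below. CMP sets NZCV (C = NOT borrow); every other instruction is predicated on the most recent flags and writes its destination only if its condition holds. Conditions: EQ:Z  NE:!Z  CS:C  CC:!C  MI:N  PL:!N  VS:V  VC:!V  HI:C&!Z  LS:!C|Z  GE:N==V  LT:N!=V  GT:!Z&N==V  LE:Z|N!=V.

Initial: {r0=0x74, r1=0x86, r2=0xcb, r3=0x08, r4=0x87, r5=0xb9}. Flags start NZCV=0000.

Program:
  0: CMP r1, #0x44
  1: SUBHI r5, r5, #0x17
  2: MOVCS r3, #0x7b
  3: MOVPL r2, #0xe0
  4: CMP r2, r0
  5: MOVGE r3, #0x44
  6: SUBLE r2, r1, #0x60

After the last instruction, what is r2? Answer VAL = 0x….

0: ✓ CMP  NZCV=0011
1: ✓ SUBHI  r5←0xa2
2: ✓ MOVCS  r3←0x7b
3: ✓ MOVPL  r2←0xe0
4: ✓ CMP  NZCV=0011
5: · MOVGE
6: ✓ SUBLE  r2←0x26

VAL = 0x26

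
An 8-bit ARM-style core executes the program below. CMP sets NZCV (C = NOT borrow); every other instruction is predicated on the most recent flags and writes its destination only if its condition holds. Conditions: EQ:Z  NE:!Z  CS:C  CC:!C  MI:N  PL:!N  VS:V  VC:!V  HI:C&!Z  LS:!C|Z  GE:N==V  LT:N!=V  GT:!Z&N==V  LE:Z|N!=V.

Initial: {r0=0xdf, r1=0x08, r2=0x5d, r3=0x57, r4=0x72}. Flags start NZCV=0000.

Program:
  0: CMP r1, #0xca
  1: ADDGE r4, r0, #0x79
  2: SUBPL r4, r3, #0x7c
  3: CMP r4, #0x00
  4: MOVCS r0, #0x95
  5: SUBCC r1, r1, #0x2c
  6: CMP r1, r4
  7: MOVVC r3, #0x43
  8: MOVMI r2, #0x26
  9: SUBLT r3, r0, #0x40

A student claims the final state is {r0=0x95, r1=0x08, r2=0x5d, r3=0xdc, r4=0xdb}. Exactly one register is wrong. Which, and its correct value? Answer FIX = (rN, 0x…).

FIX = (r3, 0x43)

[0] flags=0000 → (cmp)
[1] flags=0000 GE?T → r4=0x58
[2] flags=0000 PL?T → r4=0xdb
[3] flags=1010 → (cmp)
[4] flags=1010 CS?T → r0=0x95
[5] flags=1010 CC?F → skip
[6] flags=0000 → (cmp)
[7] flags=0000 VC?T → r3=0x43
[8] flags=0000 MI?F → skip
[9] flags=0000 LT?F → skip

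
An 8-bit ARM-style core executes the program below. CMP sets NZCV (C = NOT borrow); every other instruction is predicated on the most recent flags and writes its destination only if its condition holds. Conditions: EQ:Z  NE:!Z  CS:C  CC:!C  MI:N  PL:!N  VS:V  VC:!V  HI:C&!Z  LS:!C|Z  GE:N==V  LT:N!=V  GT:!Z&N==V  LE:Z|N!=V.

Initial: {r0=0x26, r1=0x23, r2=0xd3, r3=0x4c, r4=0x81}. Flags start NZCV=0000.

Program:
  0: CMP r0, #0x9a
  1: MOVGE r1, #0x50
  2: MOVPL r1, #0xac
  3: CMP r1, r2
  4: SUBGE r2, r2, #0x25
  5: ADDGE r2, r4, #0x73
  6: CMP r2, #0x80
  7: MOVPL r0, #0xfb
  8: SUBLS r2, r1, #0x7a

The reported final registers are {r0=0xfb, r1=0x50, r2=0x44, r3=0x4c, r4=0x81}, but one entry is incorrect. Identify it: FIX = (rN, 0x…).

0: ✓ CMP  NZCV=1001
1: ✓ MOVGE  r1←0x50
2: · MOVPL
3: ✓ CMP  NZCV=0000
4: ✓ SUBGE  r2←0xae
5: ✓ ADDGE  r2←0xf4
6: ✓ CMP  NZCV=0010
7: ✓ MOVPL  r0←0xfb
8: · SUBLS

FIX = (r2, 0xf4)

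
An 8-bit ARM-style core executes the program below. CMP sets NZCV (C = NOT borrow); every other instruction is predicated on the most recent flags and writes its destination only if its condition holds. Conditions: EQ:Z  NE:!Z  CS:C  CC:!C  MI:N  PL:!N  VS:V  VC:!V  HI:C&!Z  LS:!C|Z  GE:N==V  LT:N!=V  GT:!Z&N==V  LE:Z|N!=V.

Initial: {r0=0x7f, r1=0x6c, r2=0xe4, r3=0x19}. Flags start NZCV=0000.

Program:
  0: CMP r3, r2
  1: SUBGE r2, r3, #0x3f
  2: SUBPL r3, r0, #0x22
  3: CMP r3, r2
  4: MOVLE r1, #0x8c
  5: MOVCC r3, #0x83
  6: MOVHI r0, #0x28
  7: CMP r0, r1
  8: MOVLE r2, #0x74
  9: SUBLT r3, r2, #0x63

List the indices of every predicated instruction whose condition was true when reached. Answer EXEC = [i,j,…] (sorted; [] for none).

[0] flags=0000 → (cmp)
[1] flags=0000 GE?T → r2=0xda
[2] flags=0000 PL?T → r3=0x5d
[3] flags=1001 → (cmp)
[4] flags=1001 LE?F → skip
[5] flags=1001 CC?T → r3=0x83
[6] flags=1001 HI?F → skip
[7] flags=0010 → (cmp)
[8] flags=0010 LE?F → skip
[9] flags=0010 LT?F → skip

EXEC = [1,2,5]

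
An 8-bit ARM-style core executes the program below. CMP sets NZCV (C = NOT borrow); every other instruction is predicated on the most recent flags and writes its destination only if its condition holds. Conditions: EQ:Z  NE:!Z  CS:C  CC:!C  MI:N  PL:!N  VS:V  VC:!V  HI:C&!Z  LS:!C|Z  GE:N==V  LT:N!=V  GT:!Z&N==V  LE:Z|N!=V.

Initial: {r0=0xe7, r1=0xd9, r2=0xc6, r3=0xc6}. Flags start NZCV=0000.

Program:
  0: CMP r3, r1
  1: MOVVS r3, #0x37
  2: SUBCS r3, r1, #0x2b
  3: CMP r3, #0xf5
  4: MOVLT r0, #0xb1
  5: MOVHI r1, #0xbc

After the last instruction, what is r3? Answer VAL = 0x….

0: ✓ CMP  NZCV=1000
1: · MOVVS
2: · SUBCS
3: ✓ CMP  NZCV=1000
4: ✓ MOVLT  r0←0xb1
5: · MOVHI

VAL = 0xc6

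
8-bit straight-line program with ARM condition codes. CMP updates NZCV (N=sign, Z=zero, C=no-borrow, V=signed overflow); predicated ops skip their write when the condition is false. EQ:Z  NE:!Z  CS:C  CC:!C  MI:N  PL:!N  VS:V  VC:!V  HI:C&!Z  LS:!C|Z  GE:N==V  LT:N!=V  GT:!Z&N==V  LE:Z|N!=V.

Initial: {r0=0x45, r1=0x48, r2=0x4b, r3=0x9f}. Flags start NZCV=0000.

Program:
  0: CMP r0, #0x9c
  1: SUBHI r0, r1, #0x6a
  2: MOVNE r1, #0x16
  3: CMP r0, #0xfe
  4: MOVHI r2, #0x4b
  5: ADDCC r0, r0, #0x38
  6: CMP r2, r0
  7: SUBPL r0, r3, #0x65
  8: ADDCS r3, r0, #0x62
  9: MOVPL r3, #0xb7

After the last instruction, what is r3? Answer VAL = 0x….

0: ✓ CMP  NZCV=1001
1: · SUBHI
2: ✓ MOVNE  r1←0x16
3: ✓ CMP  NZCV=0000
4: · MOVHI
5: ✓ ADDCC  r0←0x7d
6: ✓ CMP  NZCV=1000
7: · SUBPL
8: · ADDCS
9: · MOVPL

VAL = 0x9f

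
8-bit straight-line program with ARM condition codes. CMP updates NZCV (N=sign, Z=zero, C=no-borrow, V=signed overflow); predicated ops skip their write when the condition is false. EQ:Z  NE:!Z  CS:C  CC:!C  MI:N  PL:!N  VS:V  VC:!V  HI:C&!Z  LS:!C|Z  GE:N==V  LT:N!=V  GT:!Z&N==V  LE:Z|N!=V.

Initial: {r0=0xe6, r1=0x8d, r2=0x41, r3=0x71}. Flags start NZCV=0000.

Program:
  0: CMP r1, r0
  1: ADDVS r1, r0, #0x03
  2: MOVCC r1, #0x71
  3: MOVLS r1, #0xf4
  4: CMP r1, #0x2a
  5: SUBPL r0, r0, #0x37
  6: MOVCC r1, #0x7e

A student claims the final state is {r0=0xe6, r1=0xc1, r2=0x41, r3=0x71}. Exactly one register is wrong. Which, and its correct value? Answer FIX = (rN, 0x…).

0: ✓ CMP  NZCV=1000
1: · ADDVS
2: ✓ MOVCC  r1←0x71
3: ✓ MOVLS  r1←0xf4
4: ✓ CMP  NZCV=1010
5: · SUBPL
6: · MOVCC

FIX = (r1, 0xf4)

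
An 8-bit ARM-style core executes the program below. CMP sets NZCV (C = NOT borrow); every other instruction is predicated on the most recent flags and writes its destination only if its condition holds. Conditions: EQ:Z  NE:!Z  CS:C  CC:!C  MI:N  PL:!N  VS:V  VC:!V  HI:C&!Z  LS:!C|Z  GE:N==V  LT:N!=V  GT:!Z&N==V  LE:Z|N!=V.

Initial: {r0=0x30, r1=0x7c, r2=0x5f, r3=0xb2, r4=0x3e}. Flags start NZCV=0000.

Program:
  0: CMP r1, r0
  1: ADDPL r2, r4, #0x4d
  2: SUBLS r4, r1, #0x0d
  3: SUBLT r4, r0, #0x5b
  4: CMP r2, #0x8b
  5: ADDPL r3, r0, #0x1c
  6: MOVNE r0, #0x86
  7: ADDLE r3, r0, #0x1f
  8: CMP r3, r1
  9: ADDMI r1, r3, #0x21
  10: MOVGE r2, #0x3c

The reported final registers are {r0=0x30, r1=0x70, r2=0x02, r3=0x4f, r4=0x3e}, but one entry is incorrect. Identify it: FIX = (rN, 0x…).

[0] flags=0010 → (cmp)
[1] flags=0010 PL?T → r2=0x8b
[2] flags=0010 LS?F → skip
[3] flags=0010 LT?F → skip
[4] flags=0110 → (cmp)
[5] flags=0110 PL?T → r3=0x4c
[6] flags=0110 NE?F → skip
[7] flags=0110 LE?T → r3=0x4f
[8] flags=1000 → (cmp)
[9] flags=1000 MI?T → r1=0x70
[10] flags=1000 GE?F → skip

FIX = (r2, 0x8b)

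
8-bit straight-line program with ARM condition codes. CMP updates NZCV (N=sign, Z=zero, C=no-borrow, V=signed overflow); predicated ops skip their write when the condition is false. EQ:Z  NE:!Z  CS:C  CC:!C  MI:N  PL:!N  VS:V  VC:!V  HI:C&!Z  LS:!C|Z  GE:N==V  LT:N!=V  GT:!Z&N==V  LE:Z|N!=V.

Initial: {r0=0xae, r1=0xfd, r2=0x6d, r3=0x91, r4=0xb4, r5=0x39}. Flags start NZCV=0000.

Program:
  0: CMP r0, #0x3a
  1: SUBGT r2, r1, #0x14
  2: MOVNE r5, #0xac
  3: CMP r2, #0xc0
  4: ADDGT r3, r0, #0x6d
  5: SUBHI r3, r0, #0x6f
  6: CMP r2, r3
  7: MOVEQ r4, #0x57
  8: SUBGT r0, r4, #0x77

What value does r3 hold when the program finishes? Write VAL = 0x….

0: ✓ CMP  NZCV=0011
1: · SUBGT
2: ✓ MOVNE  r5←0xac
3: ✓ CMP  NZCV=1001
4: ✓ ADDGT  r3←0x1b
5: · SUBHI
6: ✓ CMP  NZCV=0010
7: · MOVEQ
8: ✓ SUBGT  r0←0x3d

VAL = 0x1b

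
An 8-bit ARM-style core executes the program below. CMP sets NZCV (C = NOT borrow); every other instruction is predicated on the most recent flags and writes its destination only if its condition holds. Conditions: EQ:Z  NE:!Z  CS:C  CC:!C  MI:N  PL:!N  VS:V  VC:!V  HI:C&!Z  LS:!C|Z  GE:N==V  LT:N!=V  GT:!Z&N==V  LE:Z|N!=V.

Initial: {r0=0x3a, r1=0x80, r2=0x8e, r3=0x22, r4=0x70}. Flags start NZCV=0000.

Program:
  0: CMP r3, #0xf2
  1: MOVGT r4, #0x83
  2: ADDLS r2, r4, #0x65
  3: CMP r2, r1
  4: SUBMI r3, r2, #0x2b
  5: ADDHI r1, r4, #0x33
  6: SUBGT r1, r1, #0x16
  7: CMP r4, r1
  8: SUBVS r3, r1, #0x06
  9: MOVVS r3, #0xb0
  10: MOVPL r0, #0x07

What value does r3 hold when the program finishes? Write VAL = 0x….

VAL = 0x22

0: ✓ CMP  NZCV=0000
1: ✓ MOVGT  r4←0x83
2: ✓ ADDLS  r2←0xe8
3: ✓ CMP  NZCV=0010
4: · SUBMI
5: ✓ ADDHI  r1←0xb6
6: ✓ SUBGT  r1←0xa0
7: ✓ CMP  NZCV=1000
8: · SUBVS
9: · MOVVS
10: · MOVPL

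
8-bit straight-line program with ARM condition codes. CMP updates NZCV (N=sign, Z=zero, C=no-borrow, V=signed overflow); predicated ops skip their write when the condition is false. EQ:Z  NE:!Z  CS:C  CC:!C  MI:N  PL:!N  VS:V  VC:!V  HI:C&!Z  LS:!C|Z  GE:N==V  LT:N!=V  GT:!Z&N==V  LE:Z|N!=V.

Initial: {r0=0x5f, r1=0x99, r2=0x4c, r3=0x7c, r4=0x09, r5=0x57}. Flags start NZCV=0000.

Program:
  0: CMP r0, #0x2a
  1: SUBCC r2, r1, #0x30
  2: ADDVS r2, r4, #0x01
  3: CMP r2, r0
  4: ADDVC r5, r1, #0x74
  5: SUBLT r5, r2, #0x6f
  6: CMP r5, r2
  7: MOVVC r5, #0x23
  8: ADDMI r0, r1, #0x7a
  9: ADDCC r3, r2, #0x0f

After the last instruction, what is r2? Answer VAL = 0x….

VAL = 0x4c

[0] flags=0010 → (cmp)
[1] flags=0010 CC?F → skip
[2] flags=0010 VS?F → skip
[3] flags=1000 → (cmp)
[4] flags=1000 VC?T → r5=0x0d
[5] flags=1000 LT?T → r5=0xdd
[6] flags=1010 → (cmp)
[7] flags=1010 VC?T → r5=0x23
[8] flags=1010 MI?T → r0=0x13
[9] flags=1010 CC?F → skip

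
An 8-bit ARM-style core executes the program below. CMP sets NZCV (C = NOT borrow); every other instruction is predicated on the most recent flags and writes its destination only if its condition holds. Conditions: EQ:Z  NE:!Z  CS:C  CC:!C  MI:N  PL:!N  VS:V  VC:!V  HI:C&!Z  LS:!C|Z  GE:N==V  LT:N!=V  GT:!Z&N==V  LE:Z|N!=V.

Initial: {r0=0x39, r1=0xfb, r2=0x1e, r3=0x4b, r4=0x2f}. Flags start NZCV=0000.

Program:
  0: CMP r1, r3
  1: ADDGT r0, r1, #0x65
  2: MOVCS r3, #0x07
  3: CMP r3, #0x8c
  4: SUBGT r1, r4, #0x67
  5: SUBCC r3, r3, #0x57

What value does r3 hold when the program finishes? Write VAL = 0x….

VAL = 0xb0

[0] flags=1010 → (cmp)
[1] flags=1010 GT?F → skip
[2] flags=1010 CS?T → r3=0x07
[3] flags=0000 → (cmp)
[4] flags=0000 GT?T → r1=0xc8
[5] flags=0000 CC?T → r3=0xb0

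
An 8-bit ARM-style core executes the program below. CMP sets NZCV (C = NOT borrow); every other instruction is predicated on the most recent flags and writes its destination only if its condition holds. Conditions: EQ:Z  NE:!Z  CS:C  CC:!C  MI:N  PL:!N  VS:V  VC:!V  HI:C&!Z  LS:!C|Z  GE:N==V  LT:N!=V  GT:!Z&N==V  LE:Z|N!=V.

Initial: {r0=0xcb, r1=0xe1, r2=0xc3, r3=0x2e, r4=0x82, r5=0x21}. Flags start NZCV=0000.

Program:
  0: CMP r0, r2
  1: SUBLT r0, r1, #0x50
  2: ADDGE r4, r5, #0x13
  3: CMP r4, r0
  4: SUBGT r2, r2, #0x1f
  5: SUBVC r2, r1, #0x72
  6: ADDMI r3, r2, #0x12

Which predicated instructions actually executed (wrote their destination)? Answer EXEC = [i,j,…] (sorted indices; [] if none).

EXEC = [2,4,5]

[0] flags=0010 → (cmp)
[1] flags=0010 LT?F → skip
[2] flags=0010 GE?T → r4=0x34
[3] flags=0000 → (cmp)
[4] flags=0000 GT?T → r2=0xa4
[5] flags=0000 VC?T → r2=0x6f
[6] flags=0000 MI?F → skip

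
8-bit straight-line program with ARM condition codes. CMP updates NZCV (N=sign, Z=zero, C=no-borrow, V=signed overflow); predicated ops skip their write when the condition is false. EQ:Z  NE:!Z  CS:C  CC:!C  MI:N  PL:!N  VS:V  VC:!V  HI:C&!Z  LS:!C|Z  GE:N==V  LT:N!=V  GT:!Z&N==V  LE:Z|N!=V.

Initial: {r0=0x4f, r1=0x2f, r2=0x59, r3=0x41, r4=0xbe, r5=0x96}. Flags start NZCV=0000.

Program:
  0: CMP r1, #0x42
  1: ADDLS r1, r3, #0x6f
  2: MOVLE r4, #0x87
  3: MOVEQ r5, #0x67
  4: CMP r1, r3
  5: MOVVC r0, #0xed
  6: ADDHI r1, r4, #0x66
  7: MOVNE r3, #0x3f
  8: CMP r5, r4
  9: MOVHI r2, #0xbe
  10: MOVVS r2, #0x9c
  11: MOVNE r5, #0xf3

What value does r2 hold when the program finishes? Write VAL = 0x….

VAL = 0xbe

0: ✓ CMP  NZCV=1000
1: ✓ ADDLS  r1←0xb0
2: ✓ MOVLE  r4←0x87
3: · MOVEQ
4: ✓ CMP  NZCV=0011
5: · MOVVC
6: ✓ ADDHI  r1←0xed
7: ✓ MOVNE  r3←0x3f
8: ✓ CMP  NZCV=0010
9: ✓ MOVHI  r2←0xbe
10: · MOVVS
11: ✓ MOVNE  r5←0xf3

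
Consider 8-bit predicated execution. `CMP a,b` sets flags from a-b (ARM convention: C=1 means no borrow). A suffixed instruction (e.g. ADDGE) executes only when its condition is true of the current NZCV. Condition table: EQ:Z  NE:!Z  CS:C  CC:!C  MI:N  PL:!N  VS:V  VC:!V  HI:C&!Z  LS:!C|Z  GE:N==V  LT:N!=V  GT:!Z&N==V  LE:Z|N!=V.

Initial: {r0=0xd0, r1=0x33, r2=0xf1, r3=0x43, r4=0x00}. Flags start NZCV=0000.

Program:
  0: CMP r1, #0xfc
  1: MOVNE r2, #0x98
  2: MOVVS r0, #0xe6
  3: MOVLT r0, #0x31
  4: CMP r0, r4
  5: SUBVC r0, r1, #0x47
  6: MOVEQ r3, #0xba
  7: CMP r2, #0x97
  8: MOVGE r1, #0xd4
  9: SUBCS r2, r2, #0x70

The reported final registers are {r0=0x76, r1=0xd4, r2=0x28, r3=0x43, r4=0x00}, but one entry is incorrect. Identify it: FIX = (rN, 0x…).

FIX = (r0, 0xec)

0: ✓ CMP  NZCV=0000
1: ✓ MOVNE  r2←0x98
2: · MOVVS
3: · MOVLT
4: ✓ CMP  NZCV=1010
5: ✓ SUBVC  r0←0xec
6: · MOVEQ
7: ✓ CMP  NZCV=0010
8: ✓ MOVGE  r1←0xd4
9: ✓ SUBCS  r2←0x28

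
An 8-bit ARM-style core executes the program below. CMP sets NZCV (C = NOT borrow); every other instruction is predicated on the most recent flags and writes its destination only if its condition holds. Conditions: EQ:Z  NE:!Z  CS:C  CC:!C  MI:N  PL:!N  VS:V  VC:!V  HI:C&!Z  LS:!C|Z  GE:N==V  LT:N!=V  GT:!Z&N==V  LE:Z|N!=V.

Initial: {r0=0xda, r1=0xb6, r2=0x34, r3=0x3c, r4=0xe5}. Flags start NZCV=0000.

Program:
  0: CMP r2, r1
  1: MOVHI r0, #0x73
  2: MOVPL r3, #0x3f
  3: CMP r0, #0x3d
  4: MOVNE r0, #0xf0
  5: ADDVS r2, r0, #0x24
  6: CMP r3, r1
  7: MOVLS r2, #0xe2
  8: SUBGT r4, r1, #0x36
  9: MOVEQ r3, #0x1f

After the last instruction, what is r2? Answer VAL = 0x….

VAL = 0xe2

[0] flags=0000 → (cmp)
[1] flags=0000 HI?F → skip
[2] flags=0000 PL?T → r3=0x3f
[3] flags=1010 → (cmp)
[4] flags=1010 NE?T → r0=0xf0
[5] flags=1010 VS?F → skip
[6] flags=1001 → (cmp)
[7] flags=1001 LS?T → r2=0xe2
[8] flags=1001 GT?T → r4=0x80
[9] flags=1001 EQ?F → skip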